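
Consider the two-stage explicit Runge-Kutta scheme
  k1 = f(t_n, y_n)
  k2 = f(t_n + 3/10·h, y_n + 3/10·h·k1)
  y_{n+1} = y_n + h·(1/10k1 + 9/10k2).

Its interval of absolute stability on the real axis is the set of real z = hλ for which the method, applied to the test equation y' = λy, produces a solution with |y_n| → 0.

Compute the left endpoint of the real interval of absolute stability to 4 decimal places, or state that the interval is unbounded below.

Test eqn y'=λy, z=hλ:
  k1=λy_n ⇒ h·k1=z·y_n;  k2=λ(1+3/10z)y_n ⇒ h·k2=z(1+3/10z)y_n
  y_{n+1}/y_n = 1 + 1/10z + 9/10z(1+3/10z) = 1 + z + 27/100z²
  Hence R(z) = 1 + z + 27/100z².

Boundary: |R(x)|=1, x<0.
x=-1.17: |R|=0.1996
R=1: x+27/100x²=0 ⇒ x=−100/27=-3.7037; min R=1−1/(4·27/100)=0.0741>−1
Confirm numerically:
  x=-3.246: |R|=0.59886 <1
  x=-2.573: |R|=0.21449 <1
  x=-2.197: |R|=0.10624 <1
  x=-1.694: |R|=0.08080 <1
  x=-4.174: |R|=1.53001 >1
  x=-4.164: |R|=1.51750 >1
  x=-3.882: |R|=1.18688 >1
Stable set (-3.7037, 0).

z* = -3.7037.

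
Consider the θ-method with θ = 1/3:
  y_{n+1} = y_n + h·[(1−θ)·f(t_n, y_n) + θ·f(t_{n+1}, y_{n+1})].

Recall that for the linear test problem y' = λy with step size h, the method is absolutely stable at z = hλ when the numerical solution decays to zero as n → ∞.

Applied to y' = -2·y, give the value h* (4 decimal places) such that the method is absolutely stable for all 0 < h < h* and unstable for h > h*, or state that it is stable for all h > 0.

(-6.0000,0); λ=-2 ⇒ h* = (6)/2 = 3.0000.

With y'=λy (z=hλ):
  y_{n+1} = y_n + z·[2/3·y_n + 1/3·y_{n+1}] ⇒ (1 − 1/3z)y_{n+1} = (1 + 2/3z)y_n
  R(z) = (1 + 2/3z)/(1 − 1/3z).

Find x<0 with |R(x)|<1.
x=-0.32: |R|=0.7108
R=−1: 1+2/3x = −1+1/3x ⇒ -1/3x=2 ⇒ x=2/(-1/3)=-6.0000
Confirm numerically:
  x=-4.069: |R|=0.72684 <1
  x=-3.724: |R|=0.66151 <1
  x=-3.586: |R|=0.63346 <1
  x=-2.770: |R|=0.44021 <1
  x=-6.378: |R|=1.04031 >1
  x=-6.033: |R|=1.00365 >1
Interval (-6.0000, 0).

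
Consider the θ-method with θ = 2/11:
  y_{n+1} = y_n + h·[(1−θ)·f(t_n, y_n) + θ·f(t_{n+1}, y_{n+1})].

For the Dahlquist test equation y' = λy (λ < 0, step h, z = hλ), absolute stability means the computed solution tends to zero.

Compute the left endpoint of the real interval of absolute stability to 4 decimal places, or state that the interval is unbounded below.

z* = -3.1429.

Set f=λy, z=hλ:
  y_{n+1} = y_n + z·[9/11·y_n + 2/11·y_{n+1}] ⇒ (1 − 2/11z)y_{n+1} = (1 + 9/11z)y_n
  R(z) = (1 + 9/11z)/(1 − 2/11z).

Find x<0 with |R(x)|<1.
x=-1.14: |R|=0.0557
R=−1: 1+9/11x = −1+2/11x ⇒ -7/11x=2 ⇒ x=2/(-7/11)=-3.1429
Confirm numerically:
  x=-3.004: |R|=0.94285 <1
  x=-2.690: |R|=0.80647 <1
  x=-1.992: |R|=0.46236 <1
  x=-1.876: |R|=0.39886 <1
  x=-3.707: |R|=1.21446 >1
  x=-3.171: |R|=1.01136 >1
Stable set (-3.1429, 0).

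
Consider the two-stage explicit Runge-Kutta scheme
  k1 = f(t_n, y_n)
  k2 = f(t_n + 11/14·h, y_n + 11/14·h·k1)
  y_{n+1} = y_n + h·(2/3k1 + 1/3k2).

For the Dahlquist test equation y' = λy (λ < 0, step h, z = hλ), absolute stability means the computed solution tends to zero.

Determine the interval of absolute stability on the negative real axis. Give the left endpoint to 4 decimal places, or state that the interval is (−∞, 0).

(-3.8182, 0).

On y'=λy, z=hλ:
  k1=λy_n ⇒ h·k1=z·y_n;  k2=λ(1+11/14z)y_n ⇒ h·k2=z(1+11/14z)y_n
  y_{n+1}/y_n = 1 + 2/3z + 1/3z(1+11/14z) = 1 + z + 11/42z²
  so R(z) = 1 + z + 11/42z².

Solve |R(x)|<1 on ℝ⁻.
x=-1.22: |R|=0.1698
R=1: x+11/42x²=0 ⇒ x=−42/11=-3.8182; min R=1−1/(4·11/42)=0.0455>−1
Confirm numerically:
  x=-2.456: |R|=0.12379 <1
  x=-2.144: |R|=0.05991 <1
  x=-1.684: |R|=0.05872 <1
  x=-4.375: |R|=1.63802 >1
  x=-4.079: |R|=1.27863 >1
Interval (-3.8182, 0).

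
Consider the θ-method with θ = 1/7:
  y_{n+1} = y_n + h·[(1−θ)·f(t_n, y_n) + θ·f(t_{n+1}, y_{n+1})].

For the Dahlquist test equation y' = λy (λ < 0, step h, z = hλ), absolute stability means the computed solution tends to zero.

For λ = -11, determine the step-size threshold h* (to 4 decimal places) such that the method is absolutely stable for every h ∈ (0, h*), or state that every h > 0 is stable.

With y'=λy (z=hλ):
  y_{n+1} = y_n + z·[6/7·y_n + 1/7·y_{n+1}] ⇒ (1 − 1/7z)y_{n+1} = (1 + 6/7z)y_n
  Hence R(z) = (1 + 6/7z)/(1 − 1/7z).

Solve |R(x)|<1 on ℝ⁻.
x=-0.56: |R|=0.4815
R=−1: 1+6/7x = −1+1/7x ⇒ -5/7x=2 ⇒ x=2/(-5/7)=-2.8000
Confirm numerically:
  x=-2.347: |R|=0.75768 <1
  x=-2.326: |R|=0.74587 <1
  x=-2.260: |R|=0.70842 <1
  x=-1.292: |R|=0.09069 <1
  x=-3.210: |R|=1.20078 >1
  x=-3.142: |R|=1.16861 >1
  x=-3.022: |R|=1.11076 >1
Interval (-2.8000, 0).

(-2.8000,0); λ=-11 ⇒ h* = (14/5)/11 = 0.2545.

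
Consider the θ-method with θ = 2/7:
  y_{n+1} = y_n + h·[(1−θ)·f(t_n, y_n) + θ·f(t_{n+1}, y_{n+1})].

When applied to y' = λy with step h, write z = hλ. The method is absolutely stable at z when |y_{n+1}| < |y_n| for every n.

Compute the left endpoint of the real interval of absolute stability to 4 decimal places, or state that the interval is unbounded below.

Test eqn y'=λy, z=hλ:
  y_{n+1} = y_n + z·[5/7·y_n + 2/7·y_{n+1}] ⇒ (1 − 2/7z)y_{n+1} = (1 + 5/7z)y_n
  ⇒ R(z) = (1 + 5/7z)/(1 − 2/7z).

Need |R(x)|<1, x<0.
x=-0.58: |R|=0.5025
R=−1: 1+5/7x = −1+2/7x ⇒ -3/7x=2 ⇒ x=2/(-3/7)=-4.6667
Confirm numerically:
  x=-3.812: |R|=0.82467 <1
  x=-3.760: |R|=0.81267 <1
  x=-2.426: |R|=0.43284 <1
  x=-5.240: |R|=1.09840 >1
  x=-5.199: |R|=1.09179 >1
  x=-5.087: |R|=1.07342 >1
So |R|<1 on (-4.6667, 0).

left endpoint -4.6667.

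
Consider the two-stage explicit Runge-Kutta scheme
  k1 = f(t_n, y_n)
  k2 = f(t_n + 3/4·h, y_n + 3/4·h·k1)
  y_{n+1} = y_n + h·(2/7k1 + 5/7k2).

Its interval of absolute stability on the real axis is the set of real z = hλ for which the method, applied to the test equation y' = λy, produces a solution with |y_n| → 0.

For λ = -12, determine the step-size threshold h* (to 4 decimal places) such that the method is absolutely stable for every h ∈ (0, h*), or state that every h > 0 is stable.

Test eqn y'=λy, z=hλ:
  k1=λy_n ⇒ h·k1=z·y_n;  k2=λ(1+3/4z)y_n ⇒ h·k2=z(1+3/4z)y_n
  y_{n+1}/y_n = 1 + 2/7z + 5/7z(1+3/4z) = 1 + z + 15/28z²
  so R(z) = 1 + z + 15/28z².

Boundary: |R(x)|=1, x<0.
x=-0.86: |R|=0.5362
R=1: x+15/28x²=0 ⇒ x=−28/15=-1.8667; min R=1−1/(4·15/28)=0.5333>−1
Confirm numerically:
  x=-1.787: |R|=0.92373 <1
  x=-1.501: |R|=0.70596 <1
  x=-1.264: |R|=0.59191 <1
  x=-2.292: |R|=1.52225 >1
  x=-2.222: |R|=1.42297 >1
Stable set (-1.8667, 0).

(-1.8667,0); λ=-12 ⇒ h* = (28/15)/12 = 0.1556.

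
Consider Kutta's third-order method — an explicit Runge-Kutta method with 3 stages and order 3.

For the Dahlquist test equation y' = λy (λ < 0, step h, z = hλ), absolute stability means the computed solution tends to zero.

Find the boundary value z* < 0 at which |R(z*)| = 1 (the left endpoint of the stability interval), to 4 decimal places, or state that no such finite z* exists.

On y'=λy, z=hλ:
  order 3, 3-stage ⇒ R(z)=1+z+z^2/2+z^3/6
  (e.g. R(-0.98)=0.34333, |R|=0.34333)

Find x<0 with |R(x)|<1.
x=-0.98: |R|=0.3433
|R(-2.41)|=0.8389 |R(-1.35)|=0.1512 |R(-0.85)|=0.4089
Bisect:
  x_lo=-3.2447 |R|=2.6741  x_hi=-0.3680 |R|=0.6914
  mid=-1.80637 |R|=0.15724 →hi
  mid=-2.52554 |R|=1.02116 →lo
  mid=-2.16595 |R|=0.51382 →hi
  mid=-2.34575 |R|=0.74574 →hi
  mid=-2.43564 |R|=0.87765 →hi
  mid=-2.48059 |R|=0.94791 →hi
  mid=-2.50306 |R|=0.98415 →hi
  mid=-2.51430 |R|=1.00256 →lo
  mid=-2.50868 |R|=0.99333 →hi
  ...
  [-2.51290,-2.51272] ⇒ x*=-2.5127
Interval (-2.5127, 0).

z* = -2.5127.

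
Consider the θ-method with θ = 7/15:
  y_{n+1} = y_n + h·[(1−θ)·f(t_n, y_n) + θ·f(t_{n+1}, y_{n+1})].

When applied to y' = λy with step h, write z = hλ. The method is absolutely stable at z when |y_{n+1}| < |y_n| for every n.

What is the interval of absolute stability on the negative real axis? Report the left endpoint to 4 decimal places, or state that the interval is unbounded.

With y'=λy (z=hλ):
  y_{n+1} = y_n + z·[8/15·y_n + 7/15·y_{n+1}] ⇒ (1 − 7/15z)y_{n+1} = (1 + 8/15z)y_n
  so R(z) = (1 + 8/15z)/(1 − 7/15z).

Solve |R(x)|<1 on ℝ⁻.
x=-1.45: |R|=0.1352
R=−1: 1+8/15x = −1+7/15x ⇒ -1/15x=2 ⇒ x=2/(-1/15)=-30.0000
Confirm numerically:
  x=-24.038: |R|=0.96747 <1
  x=-23.908: |R|=0.96659 <1
  x=-15.756: |R|=0.88631 <1
  x=-14.455: |R|=0.86620 <1
  x=-30.330: |R|=1.00145 >1
  x=-30.139: |R|=1.00062 >1
Interval (-30.0000, 0).

z∈(-30.0000,0).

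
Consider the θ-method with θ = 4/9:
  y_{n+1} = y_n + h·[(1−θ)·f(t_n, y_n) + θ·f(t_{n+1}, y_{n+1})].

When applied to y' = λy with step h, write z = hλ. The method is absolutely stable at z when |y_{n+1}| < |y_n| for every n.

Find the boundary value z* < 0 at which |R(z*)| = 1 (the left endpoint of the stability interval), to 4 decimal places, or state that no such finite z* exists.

z* = -18.0000.

With y'=λy (z=hλ):
  y_{n+1} = y_n + z·[5/9·y_n + 4/9·y_{n+1}] ⇒ (1 − 4/9z)y_{n+1} = (1 + 5/9z)y_n
  R(z) = (1 + 5/9z)/(1 − 4/9z).

Solve |R(x)|<1 on ℝ⁻.
x=-1.69: |R|=0.0349
R=−1: 1+5/9x = −1+4/9x ⇒ -1/9x=2 ⇒ x=2/(-1/9)=-18.0000
Confirm numerically:
  x=-15.621: |R|=0.96672 <1
  x=-15.484: |R|=0.96453 <1
  x=-8.139: |R|=0.76271 <1
  x=-18.436: |R|=1.00527 >1
  x=-18.097: |R|=1.00119 >1
Stable set (-18.0000, 0).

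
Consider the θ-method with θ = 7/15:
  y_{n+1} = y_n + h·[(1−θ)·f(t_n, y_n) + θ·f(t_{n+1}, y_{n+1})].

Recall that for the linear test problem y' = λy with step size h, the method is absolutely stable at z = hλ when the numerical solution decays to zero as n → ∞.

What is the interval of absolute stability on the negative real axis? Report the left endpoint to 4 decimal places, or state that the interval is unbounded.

(-30.0000, 0).

On y'=λy, z=hλ:
  y_{n+1} = y_n + z·[8/15·y_n + 7/15·y_{n+1}] ⇒ (1 − 7/15z)y_{n+1} = (1 + 8/15z)y_n
  so R(z) = (1 + 8/15z)/(1 − 7/15z).

Solve |R(x)|<1 on ℝ⁻.
x=-1.12: |R|=0.2644
R=−1: 1+8/15x = −1+7/15x ⇒ -1/15x=2 ⇒ x=2/(-1/15)=-30.0000
Confirm numerically:
  x=-23.456: |R|=0.96348 <1
  x=-20.539: |R|=0.94041 <1
  x=-19.830: |R|=0.93388 <1
  x=-12.672: |R|=0.83291 <1
  x=-30.249: |R|=1.00110 >1
  x=-30.158: |R|=1.00070 >1
  x=-30.061: |R|=1.00027 >1
Interval (-30.0000, 0).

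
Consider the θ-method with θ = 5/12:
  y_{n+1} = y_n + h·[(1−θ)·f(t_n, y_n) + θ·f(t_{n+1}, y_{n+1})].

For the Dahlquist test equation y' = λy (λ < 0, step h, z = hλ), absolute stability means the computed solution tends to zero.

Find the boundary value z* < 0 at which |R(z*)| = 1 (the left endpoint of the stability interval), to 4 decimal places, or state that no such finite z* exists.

On y'=λy, z=hλ:
  y_{n+1} = y_n + z·[7/12·y_n + 5/12·y_{n+1}] ⇒ (1 − 5/12z)y_{n+1} = (1 + 7/12z)y_n
  Hence R(z) = (1 + 7/12z)/(1 − 5/12z).

Boundary: |R(x)|=1, x<0.
x=-0.63: |R|=0.5010
R=−1: 1+7/12x = −1+5/12x ⇒ -1/6x=2 ⇒ x=2/(-1/6)=-12.0000
Confirm numerically:
  x=-11.134: |R|=0.97441 <1
  x=-10.477: |R|=0.95269 <1
  x=-9.472: |R|=0.91482 <1
  x=-12.530: |R|=1.01420 >1
  x=-12.320: |R|=1.00870 >1
Interval (-12.0000, 0).

z* = -12.0000.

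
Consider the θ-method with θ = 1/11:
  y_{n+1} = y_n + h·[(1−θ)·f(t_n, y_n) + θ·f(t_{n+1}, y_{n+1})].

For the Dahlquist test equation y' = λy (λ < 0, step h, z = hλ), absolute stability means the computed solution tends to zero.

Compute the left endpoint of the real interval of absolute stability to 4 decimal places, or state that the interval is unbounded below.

z* = -2.4444.

With y'=λy (z=hλ):
  y_{n+1} = y_n + z·[10/11·y_n + 1/11·y_{n+1}] ⇒ (1 − 1/11z)y_{n+1} = (1 + 10/11z)y_n
  so R(z) = (1 + 10/11z)/(1 − 1/11z).

Find x<0 with |R(x)|<1.
x=-1.65: |R|=0.4348
R=−1: 1+10/11x = −1+1/11x ⇒ -9/11x=2 ⇒ x=2/(-9/11)=-2.4444
Confirm numerically:
  x=-2.047: |R|=0.72584 <1
  x=-1.488: |R|=0.31070 <1
  x=-1.471: |R|=0.29749 <1
  x=-1.416: |R|=0.25451 <1
  x=-2.885: |R|=1.28556 >1
  x=-2.747: |R|=1.19808 >1
  x=-2.575: |R|=1.08656 >1
Stable set (-2.4444, 0).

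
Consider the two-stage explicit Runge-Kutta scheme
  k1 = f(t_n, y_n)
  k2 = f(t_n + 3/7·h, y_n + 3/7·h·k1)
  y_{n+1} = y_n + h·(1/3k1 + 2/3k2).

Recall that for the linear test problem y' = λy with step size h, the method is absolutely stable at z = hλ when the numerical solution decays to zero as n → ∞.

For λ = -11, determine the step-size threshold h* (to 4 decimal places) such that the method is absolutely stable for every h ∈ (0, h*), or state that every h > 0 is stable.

Set f=λy, z=hλ:
  k1=λy_n ⇒ h·k1=z·y_n;  k2=λ(1+3/7z)y_n ⇒ h·k2=z(1+3/7z)y_n
  y_{n+1}/y_n = 1 + 1/3z + 2/3z(1+3/7z) = 1 + z + 2/7z²
  so R(z) = 1 + z + 2/7z².

Need |R(x)|<1, x<0.
x=-1.8: |R|=0.1257
R=1: x+2/7x²=0 ⇒ x=−7/2=-3.5000; min R=1−1/(4·2/7)=0.1250>−1
Confirm numerically:
  x=-2.757: |R|=0.41473 <1
  x=-2.462: |R|=0.26984 <1
  x=-1.789: |R|=0.12543 <1
  x=-3.835: |R|=1.36706 >1
  x=-3.676: |R|=1.18485 >1
Interval (-3.5000, 0).

(-3.5000,0); λ=-11 ⇒ h* = (7/2)/11 = 0.3182.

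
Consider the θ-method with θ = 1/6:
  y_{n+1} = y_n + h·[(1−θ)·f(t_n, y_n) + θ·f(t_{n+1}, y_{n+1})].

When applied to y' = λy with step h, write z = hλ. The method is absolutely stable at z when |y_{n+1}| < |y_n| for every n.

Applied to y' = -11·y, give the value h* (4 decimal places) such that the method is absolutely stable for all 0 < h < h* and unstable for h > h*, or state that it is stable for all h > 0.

On y'=λy, z=hλ:
  y_{n+1} = y_n + z·[5/6·y_n + 1/6·y_{n+1}] ⇒ (1 − 1/6z)y_{n+1} = (1 + 5/6z)y_n
  Hence R(z) = (1 + 5/6z)/(1 − 1/6z).

Solve |R(x)|<1 on ℝ⁻.
x=-0.58: |R|=0.4711
R=−1: 1+5/6x = −1+1/6x ⇒ -2/3x=2 ⇒ x=2/(-2/3)=-3.0000
Confirm numerically:
  x=-2.739: |R|=0.88054 <1
  x=-2.466: |R|=0.74770 <1
  x=-1.765: |R|=0.36381 <1
  x=-1.215: |R|=0.01040 <1
  x=-3.493: |R|=1.20773 >1
  x=-3.470: |R|=1.19852 >1
  x=-3.196: |R|=1.08525 >1
Interval (-3.0000, 0).

(-3.0000,0); λ=-11 ⇒ h* = (3)/11 = 0.2727.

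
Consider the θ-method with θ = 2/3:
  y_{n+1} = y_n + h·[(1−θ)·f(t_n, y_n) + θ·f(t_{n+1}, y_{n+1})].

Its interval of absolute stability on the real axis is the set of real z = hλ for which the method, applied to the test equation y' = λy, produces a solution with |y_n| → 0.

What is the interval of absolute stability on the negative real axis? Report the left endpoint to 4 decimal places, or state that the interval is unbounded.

Set f=λy, z=hλ:
  y_{n+1} = y_n + z·[1/3·y_n + 2/3·y_{n+1}] ⇒ (1 − 2/3z)y_{n+1} = (1 + 1/3z)y_n
  ⇒ R(z) = (1 + 1/3z)/(1 − 2/3z).

Need |R(x)|<1, x<0.
x=-0.41: |R|=0.6780
x=-2: |R|=0.1429
x=-10: |R|=0.3043
x=-100: |R|=0.4778
θ=2/3≥1/2 ⇒ |1+1/3x|<|1−2/3x| ∀x<0 ⇒ stable on all of ℝ⁻.

interval (−∞, 0).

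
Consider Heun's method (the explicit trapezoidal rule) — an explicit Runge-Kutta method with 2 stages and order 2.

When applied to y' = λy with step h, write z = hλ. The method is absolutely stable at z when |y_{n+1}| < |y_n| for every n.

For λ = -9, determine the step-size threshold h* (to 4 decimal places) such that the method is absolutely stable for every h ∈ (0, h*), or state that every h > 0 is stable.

(-2.0000,0); λ=-9 ⇒ h* = 0.2222.

On y'=λy, z=hλ:
  order 2, 2-stage ⇒ R(z)=1+z+z^2/2
  (e.g. R(-1.5)=0.62500, |R|=0.62500)

Find x<0 with |R(x)|<1.
x=-1.5: |R|=0.6250
|R(-2.31)|=1.3580 |R(-2.06)|=1.0618 |R(-1.08)|=0.5032
Bisect:
  x_lo=-2.3576 |R|=1.4215  x_hi=-0.2618 |R|=0.7725
  mid=-1.30970 |R|=0.54796 →hi
  mid=-1.83364 |R|=0.84748 →hi
  mid=-2.09561 |R|=1.10018 →lo
  mid=-1.96462 |R|=0.96525 →hi
  mid=-2.03011 |R|=1.03057 →lo
  mid=-1.99737 |R|=0.99737 →hi
  mid=-2.01374 |R|=1.01384 →lo
  mid=-2.00555 |R|=1.00557 →lo
  mid=-2.00146 |R|=1.00146 →lo
  ...
  [-2.00005,-1.99993] ⇒ x*=-2.0000
So |R|<1 on (-2.0000, 0).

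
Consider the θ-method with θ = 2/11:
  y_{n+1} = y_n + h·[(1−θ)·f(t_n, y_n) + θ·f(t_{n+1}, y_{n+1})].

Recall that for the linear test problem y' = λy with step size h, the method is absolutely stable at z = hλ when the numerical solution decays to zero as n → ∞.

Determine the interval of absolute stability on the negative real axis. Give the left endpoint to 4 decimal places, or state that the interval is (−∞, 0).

With y'=λy (z=hλ):
  y_{n+1} = y_n + z·[9/11·y_n + 2/11·y_{n+1}] ⇒ (1 − 2/11z)y_{n+1} = (1 + 9/11z)y_n
  Hence R(z) = (1 + 9/11z)/(1 − 2/11z).

Solve |R(x)|<1 on ℝ⁻.
x=-1.46: |R|=0.1537
R=−1: 1+9/11x = −1+2/11x ⇒ -7/11x=2 ⇒ x=2/(-7/11)=-3.1429
Confirm numerically:
  x=-2.929: |R|=0.91120 <1
  x=-2.339: |R|=0.64109 <1
  x=-1.387: |R|=0.10767 <1
  x=-3.529: |R|=1.14968 >1
  x=-3.378: |R|=1.09270 >1
Interval (-3.1429, 0).

(-3.1429, 0).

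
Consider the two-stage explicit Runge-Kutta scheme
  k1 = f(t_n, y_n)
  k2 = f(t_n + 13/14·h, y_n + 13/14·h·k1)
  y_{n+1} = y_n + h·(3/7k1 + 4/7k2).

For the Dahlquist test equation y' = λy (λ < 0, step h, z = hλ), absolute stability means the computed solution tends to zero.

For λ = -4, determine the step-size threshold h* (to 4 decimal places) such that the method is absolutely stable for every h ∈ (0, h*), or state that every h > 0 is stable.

(-1.8846,0); λ=-4 ⇒ h* = (49/26)/4 = 0.4712.

With y'=λy (z=hλ):
  k1=λy_n ⇒ h·k1=z·y_n;  k2=λ(1+13/14z)y_n ⇒ h·k2=z(1+13/14z)y_n
  y_{n+1}/y_n = 1 + 3/7z + 4/7z(1+13/14z) = 1 + z + 26/49z²
  Hence R(z) = 1 + z + 26/49z².

Need |R(x)|<1, x<0.
x=-1.67: |R|=0.8098
R=1: x+26/49x²=0 ⇒ x=−49/26=-1.8846; min R=1−1/(4·26/49)=0.5288>−1
Confirm numerically:
  x=-1.690: |R|=0.82548 <1
  x=-1.512: |R|=0.70106 <1
  x=-1.303: |R|=0.59788 <1
  x=-0.924: |R|=0.52902 <1
  x=-2.030: |R|=1.15660 >1
  x=-1.980: |R|=1.10021 >1
So |R|<1 on (-1.8846, 0).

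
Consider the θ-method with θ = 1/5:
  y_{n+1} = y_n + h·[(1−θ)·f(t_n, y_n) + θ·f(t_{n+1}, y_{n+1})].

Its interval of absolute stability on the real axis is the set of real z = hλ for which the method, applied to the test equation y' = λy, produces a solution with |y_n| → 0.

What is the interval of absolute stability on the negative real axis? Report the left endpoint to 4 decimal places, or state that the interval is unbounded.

z∈(-3.3333,0).

On y'=λy, z=hλ:
  y_{n+1} = y_n + z·[4/5·y_n + 1/5·y_{n+1}] ⇒ (1 − 1/5z)y_{n+1} = (1 + 4/5z)y_n
  so R(z) = (1 + 4/5z)/(1 − 1/5z).

Need |R(x)|<1, x<0.
x=-1.52: |R|=0.1656
R=−1: 1+4/5x = −1+1/5x ⇒ -3/5x=2 ⇒ x=2/(-3/5)=-3.3333
Confirm numerically:
  x=-2.501: |R|=0.66711 <1
  x=-2.191: |R|=0.52343 <1
  x=-1.458: |R|=0.12883 <1
  x=-1.413: |R|=0.10167 <1
  x=-3.534: |R|=1.07054 >1
  x=-3.382: |R|=1.01742 >1
So |R|<1 on (-3.3333, 0).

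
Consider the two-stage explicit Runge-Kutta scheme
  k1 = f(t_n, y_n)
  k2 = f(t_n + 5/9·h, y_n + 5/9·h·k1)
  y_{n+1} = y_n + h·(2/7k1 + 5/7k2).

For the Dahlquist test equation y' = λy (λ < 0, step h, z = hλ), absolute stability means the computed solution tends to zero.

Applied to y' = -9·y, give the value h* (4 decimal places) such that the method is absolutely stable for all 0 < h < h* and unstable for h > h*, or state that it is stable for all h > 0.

Set f=λy, z=hλ:
  k1=λy_n ⇒ h·k1=z·y_n;  k2=λ(1+5/9z)y_n ⇒ h·k2=z(1+5/9z)y_n
  y_{n+1}/y_n = 1 + 2/7z + 5/7z(1+5/9z) = 1 + z + 25/63z²
  R(z) = 1 + z + 25/63z².

Solve |R(x)|<1 on ℝ⁻.
x=-0.98: |R|=0.4011
R=1: x+25/63x²=0 ⇒ x=−63/25=-2.5200; min R=1−1/(4·25/63)=0.3700>−1
Confirm numerically:
  x=-2.381: |R|=0.86867 <1
  x=-1.430: |R|=0.38147 <1
  x=-1.306: |R|=0.37084 <1
  x=-1.082: |R|=0.38257 <1
  x=-3.077: |R|=1.68011 >1
  x=-3.010: |R|=1.58528 >1
  x=-2.729: |R|=1.22633 >1
So |R|<1 on (-2.5200, 0).

(-2.5200,0); λ=-9 ⇒ h* = (63/25)/9 = 0.2800.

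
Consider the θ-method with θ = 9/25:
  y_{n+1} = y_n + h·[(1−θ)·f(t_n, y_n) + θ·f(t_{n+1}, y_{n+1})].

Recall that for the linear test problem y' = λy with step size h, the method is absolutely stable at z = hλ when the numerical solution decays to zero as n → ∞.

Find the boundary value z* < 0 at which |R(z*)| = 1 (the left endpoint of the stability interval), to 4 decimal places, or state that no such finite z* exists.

left endpoint -7.1429.

Set f=λy, z=hλ:
  y_{n+1} = y_n + z·[16/25·y_n + 9/25·y_{n+1}] ⇒ (1 − 9/25z)y_{n+1} = (1 + 16/25z)y_n
  ⇒ R(z) = (1 + 16/25z)/(1 − 9/25z).

Find x<0 with |R(x)|<1.
x=-1.15: |R|=0.1867
R=−1: 1+16/25x = −1+9/25x ⇒ -7/25x=2 ⇒ x=2/(-7/25)=-7.1429
Confirm numerically:
  x=-6.248: |R|=0.92289 <1
  x=-5.248: |R|=0.81637 <1
  x=-3.302: |R|=0.50864 <1
  x=-7.712: |R|=1.04220 >1
  x=-7.633: |R|=1.03662 >1
  x=-7.428: |R|=1.02173 >1
Interval (-7.1429, 0).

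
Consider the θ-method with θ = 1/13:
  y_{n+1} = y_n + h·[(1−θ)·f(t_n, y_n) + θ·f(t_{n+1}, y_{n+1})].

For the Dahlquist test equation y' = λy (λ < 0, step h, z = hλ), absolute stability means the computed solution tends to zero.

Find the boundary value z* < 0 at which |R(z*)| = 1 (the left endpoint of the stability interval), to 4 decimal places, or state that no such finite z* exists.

With y'=λy (z=hλ):
  y_{n+1} = y_n + z·[12/13·y_n + 1/13·y_{n+1}] ⇒ (1 − 1/13z)y_{n+1} = (1 + 12/13z)y_n
  R(z) = (1 + 12/13z)/(1 − 1/13z).

Find x<0 with |R(x)|<1.
x=-1.28: |R|=0.1653
R=−1: 1+12/13x = −1+1/13x ⇒ -11/13x=2 ⇒ x=2/(-11/13)=-2.3636
Confirm numerically:
  x=-1.684: |R|=0.49087 <1
  x=-1.396: |R|=0.26063 <1
  x=-1.182: |R|=0.08349 <1
  x=-2.573: |R|=1.14788 >1
  x=-2.570: |R|=1.14579 >1
So |R|<1 on (-2.3636, 0).

left endpoint -2.3636.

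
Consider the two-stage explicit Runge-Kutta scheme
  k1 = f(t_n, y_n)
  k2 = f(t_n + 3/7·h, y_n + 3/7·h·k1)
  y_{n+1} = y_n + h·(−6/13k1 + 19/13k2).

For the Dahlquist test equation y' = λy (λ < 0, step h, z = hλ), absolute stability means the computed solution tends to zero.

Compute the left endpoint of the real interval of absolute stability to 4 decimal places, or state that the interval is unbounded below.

left endpoint -1.5965.

With y'=λy (z=hλ):
  k1=λy_n ⇒ h·k1=z·y_n;  k2=λ(1+3/7z)y_n ⇒ h·k2=z(1+3/7z)y_n
  y_{n+1}/y_n = 1 − 6/13z + 19/13z(1+3/7z) = 1 + z + 57/91z²
  so R(z) = 1 + z + 57/91z².

Find x<0 with |R(x)|<1.
x=-0.63: |R|=0.6186
R=1: x+57/91x²=0 ⇒ x=−91/57=-1.5965; min R=1−1/(4·57/91)=0.6009>−1
Confirm numerically:
  x=-1.251: |R|=0.72928 <1
  x=-1.042: |R|=0.63809 <1
  x=-0.974: |R|=0.62023 <1
  x=-2.145: |R|=1.73696 >1
  x=-2.116: |R|=1.68856 >1
So |R|<1 on (-1.5965, 0).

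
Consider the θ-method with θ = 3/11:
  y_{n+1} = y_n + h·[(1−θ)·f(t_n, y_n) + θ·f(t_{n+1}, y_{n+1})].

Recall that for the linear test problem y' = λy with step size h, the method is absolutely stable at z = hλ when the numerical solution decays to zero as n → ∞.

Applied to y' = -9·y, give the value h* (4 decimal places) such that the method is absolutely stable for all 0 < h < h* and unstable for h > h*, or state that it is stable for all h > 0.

Test eqn y'=λy, z=hλ:
  y_{n+1} = y_n + z·[8/11·y_n + 3/11·y_{n+1}] ⇒ (1 − 3/11z)y_{n+1} = (1 + 8/11z)y_n
  ⇒ R(z) = (1 + 8/11z)/(1 − 3/11z).

Find x<0 with |R(x)|<1.
x=-1.69: |R|=0.1568
R=−1: 1+8/11x = −1+3/11x ⇒ -5/11x=2 ⇒ x=2/(-5/11)=-4.4000
Confirm numerically:
  x=-3.512: |R|=0.79383 <1
  x=-2.948: |R|=0.63415 <1
  x=-2.235: |R|=0.38859 <1
  x=-4.895: |R|=1.09636 >1
  x=-4.542: |R|=1.02883 >1
Stable set (-4.4000, 0).

(-4.4000,0); λ=-9 ⇒ h* = (22/5)/9 = 0.4889.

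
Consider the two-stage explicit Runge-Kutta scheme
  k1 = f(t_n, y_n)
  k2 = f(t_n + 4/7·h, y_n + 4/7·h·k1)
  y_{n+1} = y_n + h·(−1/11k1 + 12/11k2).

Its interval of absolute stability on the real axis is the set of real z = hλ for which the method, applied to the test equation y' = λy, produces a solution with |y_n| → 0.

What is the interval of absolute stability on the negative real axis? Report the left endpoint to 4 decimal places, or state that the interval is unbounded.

z∈(-1.6042,0).

Test eqn y'=λy, z=hλ:
  k1=λy_n ⇒ h·k1=z·y_n;  k2=λ(1+4/7z)y_n ⇒ h·k2=z(1+4/7z)y_n
  y_{n+1}/y_n = 1 − 1/11z + 12/11z(1+4/7z) = 1 + z + 48/77z²
  ⇒ R(z) = 1 + z + 48/77z².

Find x<0 with |R(x)|<1.
x=-0.5: |R|=0.6558
R=1: x+48/77x²=0 ⇒ x=−77/48=-1.6042; min R=1−1/(4·48/77)=0.5990>−1
Confirm numerically:
  x=-1.531: |R|=0.93017 <1
  x=-1.158: |R|=0.67793 <1
  x=-0.961: |R|=0.61470 <1
  x=-1.958: |R|=1.43188 >1
  x=-1.780: |R|=1.19511 >1
Stable set (-1.6042, 0).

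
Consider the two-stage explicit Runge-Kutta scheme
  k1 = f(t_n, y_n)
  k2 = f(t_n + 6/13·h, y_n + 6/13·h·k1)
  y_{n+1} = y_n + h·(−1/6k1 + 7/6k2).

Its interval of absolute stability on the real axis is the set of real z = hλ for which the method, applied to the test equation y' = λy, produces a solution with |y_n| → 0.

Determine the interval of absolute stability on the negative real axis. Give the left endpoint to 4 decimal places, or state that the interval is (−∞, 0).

On y'=λy, z=hλ:
  k1=λy_n ⇒ h·k1=z·y_n;  k2=λ(1+6/13z)y_n ⇒ h·k2=z(1+6/13z)y_n
  y_{n+1}/y_n = 1 − 1/6z + 7/6z(1+6/13z) = 1 + z + 7/13z²
  R(z) = 1 + z + 7/13z².

Find x<0 with |R(x)|<1.
x=-1.55: |R|=0.7437
R=1: x+7/13x²=0 ⇒ x=−13/7=-1.8571; min R=1−1/(4·7/13)=0.5357>−1
Confirm numerically:
  x=-1.801: |R|=0.94555 <1
  x=-1.397: |R|=0.65387 <1
  x=-1.108: |R|=0.55305 <1
  x=-1.015: |R|=0.53974 <1
  x=-2.152: |R|=1.34167 >1
  x=-1.948: |R|=1.09530 >1
  x=-1.892: |R|=1.03551 >1
Stable set (-1.8571, 0).

z∈(-1.8571,0).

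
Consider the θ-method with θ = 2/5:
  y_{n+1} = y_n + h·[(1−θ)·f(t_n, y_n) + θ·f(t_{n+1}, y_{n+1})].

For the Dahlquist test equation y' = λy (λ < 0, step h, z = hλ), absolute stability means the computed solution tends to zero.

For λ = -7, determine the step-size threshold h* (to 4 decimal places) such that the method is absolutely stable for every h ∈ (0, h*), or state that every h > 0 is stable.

Test eqn y'=λy, z=hλ:
  y_{n+1} = y_n + z·[3/5·y_n + 2/5·y_{n+1}] ⇒ (1 − 2/5z)y_{n+1} = (1 + 3/5z)y_n
  R(z) = (1 + 3/5z)/(1 − 2/5z).

Need |R(x)|<1, x<0.
x=-1.78: |R|=0.0397
R=−1: 1+3/5x = −1+2/5x ⇒ -1/5x=2 ⇒ x=2/(-1/5)=-10.0000
Confirm numerically:
  x=-9.942: |R|=0.99767 <1
  x=-6.741: |R|=0.82367 <1
  x=-4.962: |R|=0.66242 <1
  x=-10.556: |R|=1.02129 >1
  x=-10.252: |R|=1.00988 >1
  x=-10.104: |R|=1.00413 >1
Interval (-10.0000, 0).

(-10.0000,0); λ=-7 ⇒ h* = (10)/7 = 1.4286.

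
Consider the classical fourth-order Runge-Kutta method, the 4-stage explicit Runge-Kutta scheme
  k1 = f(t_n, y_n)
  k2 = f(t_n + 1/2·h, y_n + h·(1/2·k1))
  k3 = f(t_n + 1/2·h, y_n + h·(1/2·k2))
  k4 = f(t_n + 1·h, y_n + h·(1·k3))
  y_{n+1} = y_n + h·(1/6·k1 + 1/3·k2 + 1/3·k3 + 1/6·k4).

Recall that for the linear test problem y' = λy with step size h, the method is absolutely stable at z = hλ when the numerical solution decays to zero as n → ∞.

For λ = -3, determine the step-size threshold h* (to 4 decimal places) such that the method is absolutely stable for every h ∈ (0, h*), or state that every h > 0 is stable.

(-2.7853,0); λ=-3 ⇒ h* = 0.9284.

Set f=λy, z=hλ:
  order 4, 4-stage ⇒ R(z)=1+z+z^2/2+z^3/6+z^4/24
  (e.g. R(-1.03)=0.36523, |R|=0.36523)

Need |R(x)|<1, x<0.
x=-1.03: |R|=0.3652
|R(-2.16)|=0.4002 |R(-1.52)|=0.2723 |R(-1.34)|=0.2911
Bisect:
  x_lo=-3.6466 |R|=3.2882  x_hi=-0.1640 |R|=0.8488
  mid=-1.90529 |R|=0.30611 →hi
  mid=-2.77595 |R|=0.98600 →hi
  mid=-3.21128 |R|=1.85658 →lo
  mid=-2.99361 |R|=1.36227 →lo
  mid=-2.88478 |R|=1.16065 →lo
  mid=-2.83036 |R|=1.07011 →lo
  mid=-2.80316 |R|=1.02727 →lo
  ...
  [-2.78530,-2.78509] ⇒ x*=-2.7853
Stable set (-2.7853, 0).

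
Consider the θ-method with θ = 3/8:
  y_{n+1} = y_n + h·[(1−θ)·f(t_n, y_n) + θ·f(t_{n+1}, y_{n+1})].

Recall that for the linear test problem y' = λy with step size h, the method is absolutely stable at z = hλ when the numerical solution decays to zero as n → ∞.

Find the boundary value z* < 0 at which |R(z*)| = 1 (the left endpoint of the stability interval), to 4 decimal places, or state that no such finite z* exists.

Test eqn y'=λy, z=hλ:
  y_{n+1} = y_n + z·[5/8·y_n + 3/8·y_{n+1}] ⇒ (1 − 3/8z)y_{n+1} = (1 + 5/8z)y_n
  R(z) = (1 + 5/8z)/(1 − 3/8z).

Need |R(x)|<1, x<0.
x=-1.16: |R|=0.1916
R=−1: 1+5/8x = −1+3/8x ⇒ -1/4x=2 ⇒ x=2/(-1/4)=-8.0000
Confirm numerically:
  x=-7.566: |R|=0.97172 <1
  x=-5.307: |R|=0.77484 <1
  x=-4.794: |R|=0.71352 <1
  x=-4.725: |R|=0.70462 <1
  x=-8.455: |R|=1.02727 >1
  x=-8.410: |R|=1.02468 >1
  x=-8.086: |R|=1.00533 >1
Interval (-8.0000, 0).

left endpoint -8.0000.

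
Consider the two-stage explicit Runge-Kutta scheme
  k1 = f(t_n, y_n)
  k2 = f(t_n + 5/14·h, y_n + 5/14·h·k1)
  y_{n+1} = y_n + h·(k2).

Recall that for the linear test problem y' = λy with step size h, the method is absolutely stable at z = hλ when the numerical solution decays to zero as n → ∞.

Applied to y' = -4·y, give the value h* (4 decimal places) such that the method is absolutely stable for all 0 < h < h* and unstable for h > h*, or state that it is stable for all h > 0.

(-2.8000,0); λ=-4 ⇒ h* = (14/5)/4 = 0.7000.

Test eqn y'=λy, z=hλ:
  k1=λy_n ⇒ h·k1=z·y_n;  k2=λ(1+5/14z)y_n ⇒ h·k2=z(1+5/14z)y_n
  y_{n+1}/y_n = 1 + z(1+5/14z) = 1 + z + 5/14z²
  ⇒ R(z) = 1 + z + 5/14z².

Find x<0 with |R(x)|<1.
x=-0.46: |R|=0.6156
R=1: x+5/14x²=0 ⇒ x=−14/5=-2.8000; min R=1−1/(4·5/14)=0.3000>−1
Confirm numerically:
  x=-2.497: |R|=0.72979 <1
  x=-2.368: |R|=0.63465 <1
  x=-1.574: |R|=0.31081 <1
  x=-3.006: |R|=1.22116 >1
  x=-2.957: |R|=1.16580 >1
  x=-2.908: |R|=1.11217 >1
Interval (-2.8000, 0).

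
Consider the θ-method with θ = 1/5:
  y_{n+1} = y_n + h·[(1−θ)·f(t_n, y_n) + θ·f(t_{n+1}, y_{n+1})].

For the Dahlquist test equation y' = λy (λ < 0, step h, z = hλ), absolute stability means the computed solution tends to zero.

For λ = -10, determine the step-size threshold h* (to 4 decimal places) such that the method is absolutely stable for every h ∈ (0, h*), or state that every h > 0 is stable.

(-3.3333,0); λ=-10 ⇒ h* = (10/3)/10 = 0.3333.

Test eqn y'=λy, z=hλ:
  y_{n+1} = y_n + z·[4/5·y_n + 1/5·y_{n+1}] ⇒ (1 − 1/5z)y_{n+1} = (1 + 4/5z)y_n
  so R(z) = (1 + 4/5z)/(1 − 1/5z).

Need |R(x)|<1, x<0.
x=-1.08: |R|=0.1118
R=−1: 1+4/5x = −1+1/5x ⇒ -3/5x=2 ⇒ x=2/(-3/5)=-3.3333
Confirm numerically:
  x=-2.836: |R|=0.80960 <1
  x=-2.460: |R|=0.64879 <1
  x=-1.346: |R|=0.06051 <1
  x=-3.877: |R|=1.18373 >1
  x=-3.493: |R|=1.05640 >1
So |R|<1 on (-3.3333, 0).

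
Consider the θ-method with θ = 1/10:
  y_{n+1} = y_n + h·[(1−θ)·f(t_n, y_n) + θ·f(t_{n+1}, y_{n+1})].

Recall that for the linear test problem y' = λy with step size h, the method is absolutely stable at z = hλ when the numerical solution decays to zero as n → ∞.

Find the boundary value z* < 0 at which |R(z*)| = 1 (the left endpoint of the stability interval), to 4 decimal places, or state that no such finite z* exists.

On y'=λy, z=hλ:
  y_{n+1} = y_n + z·[9/10·y_n + 1/10·y_{n+1}] ⇒ (1 − 1/10z)y_{n+1} = (1 + 9/10z)y_n
  ⇒ R(z) = (1 + 9/10z)/(1 − 1/10z).

Boundary: |R(x)|=1, x<0.
x=-1.76: |R|=0.4966
R=−1: 1+9/10x = −1+1/10x ⇒ -4/5x=2 ⇒ x=2/(-4/5)=-2.5000
Confirm numerically:
  x=-2.460: |R|=0.97432 <1
  x=-2.417: |R|=0.94652 <1
  x=-2.330: |R|=0.88970 <1
  x=-3.024: |R|=1.32187 >1
  x=-2.686: |R|=1.11729 >1
  x=-2.663: |R|=1.10298 >1
Stable set (-2.5000, 0).

z* = -2.5000.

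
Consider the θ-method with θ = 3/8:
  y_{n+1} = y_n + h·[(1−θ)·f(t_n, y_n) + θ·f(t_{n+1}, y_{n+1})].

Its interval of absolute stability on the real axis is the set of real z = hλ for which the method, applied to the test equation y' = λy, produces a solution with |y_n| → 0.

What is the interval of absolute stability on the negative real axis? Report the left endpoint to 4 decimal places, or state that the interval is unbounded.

On y'=λy, z=hλ:
  y_{n+1} = y_n + z·[5/8·y_n + 3/8·y_{n+1}] ⇒ (1 − 3/8z)y_{n+1} = (1 + 5/8z)y_n
  Hence R(z) = (1 + 5/8z)/(1 − 3/8z).

Find x<0 with |R(x)|<1.
x=-0.76: |R|=0.4086
R=−1: 1+5/8x = −1+3/8x ⇒ -1/4x=2 ⇒ x=2/(-1/4)=-8.0000
Confirm numerically:
  x=-7.665: |R|=0.97838 <1
  x=-6.455: |R|=0.88708 <1
  x=-5.715: |R|=0.81825 <1
  x=-5.229: |R|=0.76603 <1
  x=-8.205: |R|=1.01257 >1
  x=-8.046: |R|=1.00286 >1
Interval (-8.0000, 0).

(-8.0000, 0).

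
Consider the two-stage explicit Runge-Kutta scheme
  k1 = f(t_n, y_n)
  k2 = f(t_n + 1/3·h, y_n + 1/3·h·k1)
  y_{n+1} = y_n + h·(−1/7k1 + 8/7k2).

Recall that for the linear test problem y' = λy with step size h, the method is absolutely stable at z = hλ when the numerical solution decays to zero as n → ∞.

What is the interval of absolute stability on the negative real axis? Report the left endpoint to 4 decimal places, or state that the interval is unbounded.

z∈(-2.6250,0).

With y'=λy (z=hλ):
  k1=λy_n ⇒ h·k1=z·y_n;  k2=λ(1+1/3z)y_n ⇒ h·k2=z(1+1/3z)y_n
  y_{n+1}/y_n = 1 − 1/7z + 8/7z(1+1/3z) = 1 + z + 8/21z²
  Hence R(z) = 1 + z + 8/21z².

Find x<0 with |R(x)|<1.
x=-1.49: |R|=0.3558
R=1: x+8/21x²=0 ⇒ x=−21/8=-2.6250; min R=1−1/(4·8/21)=0.3438>−1
Confirm numerically:
  x=-2.324: |R|=0.73351 <1
  x=-1.974: |R|=0.51045 <1
  x=-1.522: |R|=0.36047 <1
  x=-1.511: |R|=0.35876 <1
  x=-3.166: |R|=1.65250 >1
  x=-3.088: |R|=1.54466 >1
  x=-2.783: |R|=1.16751 >1
So |R|<1 on (-2.6250, 0).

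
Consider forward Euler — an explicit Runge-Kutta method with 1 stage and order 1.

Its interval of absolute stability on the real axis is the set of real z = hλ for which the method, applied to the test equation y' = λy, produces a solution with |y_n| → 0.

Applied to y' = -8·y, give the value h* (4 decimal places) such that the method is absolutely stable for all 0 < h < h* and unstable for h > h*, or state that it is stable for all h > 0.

On y'=λy, z=hλ:
  order 1, 1-stage ⇒ R(z)=1+z
  (e.g. R(-1.78)=-0.78000, |R|=0.78000)

Boundary: |R(x)|=1, x<0.
x=-1.78: |R|=0.7800
|R(-2.04)|=1.0400 |R(-1.52)|=0.5200 |R(-0.94)|=0.0600
Bisect:
  x_lo=-2.3741 |R|=1.3741  x_hi=-0.3917 |R|=0.6083
  mid=-1.38290 |R|=0.38290 →hi
  mid=-1.87851 |R|=0.87851 →hi
  mid=-2.12632 |R|=1.12632 →lo
  mid=-2.00241 |R|=1.00241 →lo
  mid=-1.94046 |R|=0.94046 →hi
  mid=-1.97144 |R|=0.97144 →hi
  mid=-1.98693 |R|=0.98693 →hi
  mid=-1.99467 |R|=0.99467 →hi
  mid=-1.99854 |R|=0.99854 →hi
  mid=-2.00048 |R|=1.00048 →lo
  ...
  [-2.00012,-1.99999] ⇒ x*=-2.0000
Interval (-2.0000, 0).

(-2.0000,0); λ=-8 ⇒ h* = 0.2500.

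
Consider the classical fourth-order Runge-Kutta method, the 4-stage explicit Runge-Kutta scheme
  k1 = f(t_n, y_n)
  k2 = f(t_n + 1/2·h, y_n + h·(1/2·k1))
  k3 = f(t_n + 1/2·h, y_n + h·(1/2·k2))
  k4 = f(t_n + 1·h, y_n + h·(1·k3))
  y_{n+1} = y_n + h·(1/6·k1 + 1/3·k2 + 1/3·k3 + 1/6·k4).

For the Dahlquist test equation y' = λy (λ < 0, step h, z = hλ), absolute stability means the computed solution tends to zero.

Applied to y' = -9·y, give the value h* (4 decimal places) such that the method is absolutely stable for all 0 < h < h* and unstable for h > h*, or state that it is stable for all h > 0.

(-2.7853,0); λ=-9 ⇒ h* = 0.3095.

Test eqn y'=λy, z=hλ:
  order 4, 4-stage ⇒ R(z)=1+z+z^2/2+z^3/6+z^4/24
  (e.g. R(-0.38)=0.68392, |R|=0.68392)

Boundary: |R(x)|=1, x<0.
x=-0.38: |R|=0.6839
|R(-2.72)|=0.9059 |R(-1.99)|=0.3300 |R(-1.91)|=0.3073
Bisect:
  x_lo=-3.3553 |R|=2.2590  x_hi=-0.3283 |R|=0.7202
  mid=-1.84180 |R|=0.29248 →hi
  mid=-2.59855 |R|=0.75307 →hi
  mid=-2.97693 |R|=1.32952 →lo
  mid=-2.78774 |R|=1.00370 →lo
  mid=-2.69315 |R|=0.86973 →hi
  mid=-2.74044 |R|=0.93446 →hi
  mid=-2.76409 |R|=0.96850 →hi
  ...
  [-2.78534,-2.78516] ⇒ x*=-2.7853
So |R|<1 on (-2.7853, 0).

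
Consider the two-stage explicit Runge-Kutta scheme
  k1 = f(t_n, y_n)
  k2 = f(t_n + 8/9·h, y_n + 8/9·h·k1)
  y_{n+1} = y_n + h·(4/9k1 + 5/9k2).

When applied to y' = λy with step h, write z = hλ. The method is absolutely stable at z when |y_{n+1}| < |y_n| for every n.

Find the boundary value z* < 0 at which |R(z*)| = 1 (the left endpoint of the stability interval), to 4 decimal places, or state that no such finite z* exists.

z* = -2.0250.

Set f=λy, z=hλ:
  k1=λy_n ⇒ h·k1=z·y_n;  k2=λ(1+8/9z)y_n ⇒ h·k2=z(1+8/9z)y_n
  y_{n+1}/y_n = 1 + 4/9z + 5/9z(1+8/9z) = 1 + z + 40/81z²
  Hence R(z) = 1 + z + 40/81z².

Need |R(x)|<1, x<0.
x=-1.45: |R|=0.5883
R=1: x+40/81x²=0 ⇒ x=−81/40=-2.0250; min R=1−1/(4·40/81)=0.4938>−1
Confirm numerically:
  x=-1.737: |R|=0.75296 <1
  x=-1.209: |R|=0.51282 <1
  x=-1.142: |R|=0.50203 <1
  x=-0.875: |R|=0.50309 <1
  x=-2.532: |R|=1.63394 >1
  x=-2.283: |R|=1.29087 >1
Stable set (-2.0250, 0).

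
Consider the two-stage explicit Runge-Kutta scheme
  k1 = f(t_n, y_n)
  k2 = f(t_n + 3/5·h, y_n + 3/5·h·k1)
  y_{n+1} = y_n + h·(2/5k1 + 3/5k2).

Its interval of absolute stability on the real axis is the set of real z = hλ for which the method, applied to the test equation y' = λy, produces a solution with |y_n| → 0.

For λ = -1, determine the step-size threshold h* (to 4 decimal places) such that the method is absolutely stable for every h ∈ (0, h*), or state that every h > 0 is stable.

(-2.7778,0); λ=-1 ⇒ h* = (25/9)/1 = 2.7778.

On y'=λy, z=hλ:
  k1=λy_n ⇒ h·k1=z·y_n;  k2=λ(1+3/5z)y_n ⇒ h·k2=z(1+3/5z)y_n
  y_{n+1}/y_n = 1 + 2/5z + 3/5z(1+3/5z) = 1 + z + 9/25z²
  R(z) = 1 + z + 9/25z².

Need |R(x)|<1, x<0.
x=-0.67: |R|=0.4916
R=1: x+9/25x²=0 ⇒ x=−25/9=-2.7778; min R=1−1/(4·9/25)=0.3056>−1
Confirm numerically:
  x=-1.974: |R|=0.42880 <1
  x=-1.784: |R|=0.36176 <1
  x=-1.590: |R|=0.32012 <1
  x=-3.159: |R|=1.43354 >1
  x=-3.090: |R|=1.34732 >1
  x=-2.919: |R|=1.14840 >1
So |R|<1 on (-2.7778, 0).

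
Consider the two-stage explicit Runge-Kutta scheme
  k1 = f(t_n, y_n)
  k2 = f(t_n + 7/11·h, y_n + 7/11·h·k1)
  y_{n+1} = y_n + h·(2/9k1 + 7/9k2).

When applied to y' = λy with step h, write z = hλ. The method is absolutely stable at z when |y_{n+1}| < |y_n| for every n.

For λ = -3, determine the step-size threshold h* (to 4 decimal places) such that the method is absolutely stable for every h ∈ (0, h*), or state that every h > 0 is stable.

Test eqn y'=λy, z=hλ:
  k1=λy_n ⇒ h·k1=z·y_n;  k2=λ(1+7/11z)y_n ⇒ h·k2=z(1+7/11z)y_n
  y_{n+1}/y_n = 1 + 2/9z + 7/9z(1+7/11z) = 1 + z + 49/99z²
  R(z) = 1 + z + 49/99z².

Solve |R(x)|<1 on ℝ⁻.
x=-0.89: |R|=0.5020
R=1: x+49/99x²=0 ⇒ x=−99/49=-2.0204; min R=1−1/(4·49/99)=0.4949>−1
Confirm numerically:
  x=-1.921: |R|=0.90548 <1
  x=-1.913: |R|=0.89830 <1
  x=-1.864: |R|=0.85570 <1
  x=-1.573: |R|=0.65167 <1
  x=-2.597: |R|=1.74114 >1
  x=-2.428: |R|=1.48982 >1
  x=-2.294: |R|=1.31064 >1
So |R|<1 on (-2.0204, 0).

(-2.0204,0); λ=-3 ⇒ h* = (99/49)/3 = 0.6735.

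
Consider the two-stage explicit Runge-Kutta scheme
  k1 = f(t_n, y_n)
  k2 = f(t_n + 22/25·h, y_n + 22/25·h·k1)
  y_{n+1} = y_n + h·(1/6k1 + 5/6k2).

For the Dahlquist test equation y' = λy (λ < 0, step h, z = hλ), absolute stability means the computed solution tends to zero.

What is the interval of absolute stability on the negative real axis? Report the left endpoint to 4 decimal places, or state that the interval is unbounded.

(-1.3636, 0).

Test eqn y'=λy, z=hλ:
  k1=λy_n ⇒ h·k1=z·y_n;  k2=λ(1+22/25z)y_n ⇒ h·k2=z(1+22/25z)y_n
  y_{n+1}/y_n = 1 + 1/6z + 5/6z(1+22/25z) = 1 + z + 11/15z²
  R(z) = 1 + z + 11/15z².

Solve |R(x)|<1 on ℝ⁻.
x=-1.44: |R|=1.0806
R=1: x+11/15x²=0 ⇒ x=−15/11=-1.3636; min R=1−1/(4·11/15)=0.6591>−1
Confirm numerically:
  x=-1.178: |R|=0.83963 <1
  x=-1.008: |R|=0.73711 <1
  x=-0.644: |R|=0.66014 <1
  x=-1.561: |R|=1.22593 >1
  x=-1.420: |R|=1.05869 >1
Interval (-1.3636, 0).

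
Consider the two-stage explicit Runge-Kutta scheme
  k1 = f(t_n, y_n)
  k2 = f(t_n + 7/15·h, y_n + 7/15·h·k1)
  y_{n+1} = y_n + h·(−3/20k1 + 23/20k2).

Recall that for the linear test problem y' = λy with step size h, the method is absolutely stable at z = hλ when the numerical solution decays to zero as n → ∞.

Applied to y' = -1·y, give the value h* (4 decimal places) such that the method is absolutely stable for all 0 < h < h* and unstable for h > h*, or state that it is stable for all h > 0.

(-1.8634,0); λ=-1 ⇒ h* = (300/161)/1 = 1.8634.

With y'=λy (z=hλ):
  k1=λy_n ⇒ h·k1=z·y_n;  k2=λ(1+7/15z)y_n ⇒ h·k2=z(1+7/15z)y_n
  y_{n+1}/y_n = 1 − 3/20z + 23/20z(1+7/15z) = 1 + z + 161/300z²
  so R(z) = 1 + z + 161/300z².

Find x<0 with |R(x)|<1.
x=-1.56: |R|=0.7460
R=1: x+161/300x²=0 ⇒ x=−300/161=-1.8634; min R=1−1/(4·161/300)=0.5342>−1
Confirm numerically:
  x=-1.583: |R|=0.76183 <1
  x=-1.450: |R|=0.67834 <1
  x=-1.266: |R|=0.59415 <1
  x=-0.771: |R|=0.54802 <1
  x=-2.410: |R|=1.70701 >1
  x=-2.407: |R|=1.70226 >1
Stable set (-1.8634, 0).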